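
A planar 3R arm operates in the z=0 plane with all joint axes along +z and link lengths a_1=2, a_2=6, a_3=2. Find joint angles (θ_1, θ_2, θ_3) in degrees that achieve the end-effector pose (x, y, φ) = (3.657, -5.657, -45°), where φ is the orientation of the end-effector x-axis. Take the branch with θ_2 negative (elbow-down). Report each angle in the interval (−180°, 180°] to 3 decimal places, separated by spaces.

55.715 -134.994 34.279

wrist centre = target − a_3·(cos φ, sin φ) = (2.2428, -4.2428)
cos θ_2 = (23.0313−2²−6²)/(2·2·6) = -0.7070; θ_2 = -134.9936° (elbow-down)
β = atan2(-4.2428,2.2428) = -62.1385°; ψ = atan2(-4.2431,-2.2422) = -117.8531°
θ_1 = β − ψ = 55.7146°
θ_3 = φ − θ_1 − θ_2 = 34.2791° (wrapped to (-180°,180°])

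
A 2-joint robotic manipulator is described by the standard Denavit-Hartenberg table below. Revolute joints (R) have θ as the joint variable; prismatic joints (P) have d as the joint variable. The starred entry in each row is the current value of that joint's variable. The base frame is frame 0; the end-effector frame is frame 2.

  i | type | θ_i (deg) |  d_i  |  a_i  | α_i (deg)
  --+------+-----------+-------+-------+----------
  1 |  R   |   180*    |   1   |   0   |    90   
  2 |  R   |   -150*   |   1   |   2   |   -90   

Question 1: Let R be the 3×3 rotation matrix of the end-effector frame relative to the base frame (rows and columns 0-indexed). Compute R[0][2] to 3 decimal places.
End-effector z-axis (col 2 of R) = (-0.5000,0.0000,-0.8660)
R[0][2] = -0.5000

-0.500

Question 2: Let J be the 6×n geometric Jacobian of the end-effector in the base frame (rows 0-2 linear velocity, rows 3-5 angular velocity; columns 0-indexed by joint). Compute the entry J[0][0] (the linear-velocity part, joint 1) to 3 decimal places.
axis z_0 = ẑ; lever o_n−o_0 = (1.7321,1.0000,0.0000)
cross product → J_v[:, 0] = (-1.0000,1.7321,0.0000)
J_ω[:, 0] = z_0
entry J[0][0] = -1.0000

-1.000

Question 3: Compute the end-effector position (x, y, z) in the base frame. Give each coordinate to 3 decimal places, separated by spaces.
after link 1: o_1 = (0.0000, 0.0000, 1.0000)
after link 2: o_2 = (1.7321, 1.0000, 0.0000)

1.732 1.000 0.000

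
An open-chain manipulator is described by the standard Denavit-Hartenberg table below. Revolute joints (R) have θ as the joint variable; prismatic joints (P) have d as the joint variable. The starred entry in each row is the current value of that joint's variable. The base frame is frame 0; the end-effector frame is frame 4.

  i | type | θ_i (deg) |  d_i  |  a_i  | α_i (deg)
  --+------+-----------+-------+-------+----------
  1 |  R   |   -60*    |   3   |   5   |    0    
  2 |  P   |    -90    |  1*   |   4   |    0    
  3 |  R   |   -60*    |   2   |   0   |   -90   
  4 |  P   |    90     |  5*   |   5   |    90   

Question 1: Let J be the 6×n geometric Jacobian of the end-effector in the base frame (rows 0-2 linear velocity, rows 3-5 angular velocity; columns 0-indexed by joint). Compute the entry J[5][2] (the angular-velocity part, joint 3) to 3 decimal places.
axis z_2 = (0.0000,0.0000,1.0000); lever o_n−o_2 = (-2.5000,-4.3301,-3.0000)
cross product → J_v[:, 2] = (4.3301,-2.5000,0.0000)
J_ω[:, 2] = z_2
entry J[5][2] = 1.0000

1.000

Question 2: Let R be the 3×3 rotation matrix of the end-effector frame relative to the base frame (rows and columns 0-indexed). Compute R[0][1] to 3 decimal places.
-0.500

End-effector y-axis (col 1 of R) = (-0.5000,-0.8660,0.0000)
R[0][1] = -0.5000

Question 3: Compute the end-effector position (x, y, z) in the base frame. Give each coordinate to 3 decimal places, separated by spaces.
-3.464 -10.660 1.000

after link 1: o_1 = (2.5000, -4.3301, 3.0000)
after link 2: o_2 = (-0.9641, -6.3301, 4.0000)
after link 3: o_3 = (-0.9641, -6.3301, 6.0000)
after link 4: o_4 = (-3.4641, -10.6603, 1.0000)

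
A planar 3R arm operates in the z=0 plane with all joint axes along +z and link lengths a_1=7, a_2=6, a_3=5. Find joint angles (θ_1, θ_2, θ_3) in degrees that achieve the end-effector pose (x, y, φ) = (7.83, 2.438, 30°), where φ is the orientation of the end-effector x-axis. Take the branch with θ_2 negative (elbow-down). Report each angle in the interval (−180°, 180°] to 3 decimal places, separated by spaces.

wrist centre = target − a_3·(cos φ, sin φ) = (3.4999, -0.0620)
cos θ_2 = (12.2530−7²−6²)/(2·7·6) = -0.8660; θ_2 = -150.0012° (elbow-down)
β = atan2(-0.0620,3.4999) = -1.0149°; ψ = atan2(-2.9999,1.8038) = -58.9822°
θ_1 = β − ψ = 57.9673°
θ_3 = φ − θ_1 − θ_2 = 122.0339° (wrapped to (-180°,180°])

57.967 -150.001 122.034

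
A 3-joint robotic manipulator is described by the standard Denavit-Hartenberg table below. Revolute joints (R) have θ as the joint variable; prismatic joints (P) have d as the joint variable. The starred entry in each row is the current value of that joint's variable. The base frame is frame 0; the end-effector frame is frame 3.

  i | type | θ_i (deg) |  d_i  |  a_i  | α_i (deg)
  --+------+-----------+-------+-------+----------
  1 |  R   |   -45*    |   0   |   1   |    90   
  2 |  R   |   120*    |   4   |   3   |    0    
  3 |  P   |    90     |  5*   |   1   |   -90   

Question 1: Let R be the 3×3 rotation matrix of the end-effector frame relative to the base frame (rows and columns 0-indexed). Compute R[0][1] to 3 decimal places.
End-effector y-axis (col 1 of R) = (0.7071,0.7071,-0.0000)
R[0][1] = 0.7071

0.707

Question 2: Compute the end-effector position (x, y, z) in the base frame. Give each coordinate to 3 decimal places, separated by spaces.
-7.330 -5.398 2.098

after link 1: o_1 = (0.7071, -0.7071, 0.0000)
after link 2: o_2 = (-3.1820, -2.4749, 2.5981)
after link 3: o_3 = (-7.3299, -5.3980, 2.0981)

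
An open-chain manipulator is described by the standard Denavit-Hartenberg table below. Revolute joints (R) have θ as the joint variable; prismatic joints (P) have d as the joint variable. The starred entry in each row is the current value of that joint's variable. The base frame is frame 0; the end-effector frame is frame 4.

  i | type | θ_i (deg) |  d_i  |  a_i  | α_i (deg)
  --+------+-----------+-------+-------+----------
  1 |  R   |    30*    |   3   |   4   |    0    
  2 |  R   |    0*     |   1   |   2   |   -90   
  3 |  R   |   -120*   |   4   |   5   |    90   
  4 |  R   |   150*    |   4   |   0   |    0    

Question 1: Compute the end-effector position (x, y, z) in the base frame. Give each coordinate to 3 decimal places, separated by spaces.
after link 1: o_1 = (3.4641, 2.0000, 3.0000)
after link 2: o_2 = (5.1962, 3.0000, 4.0000)
after link 3: o_3 = (1.0311, 5.2141, 8.3301)
after link 4: o_4 = (-1.9689, 3.4821, 6.3301)

-1.969 3.482 6.330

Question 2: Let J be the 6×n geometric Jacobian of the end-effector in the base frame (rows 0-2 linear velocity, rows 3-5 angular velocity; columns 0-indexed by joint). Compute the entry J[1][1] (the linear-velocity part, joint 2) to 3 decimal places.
axis z_1 = (0.0000,0.0000,1.0000); lever o_n−o_1 = (-5.4330,1.4821,3.3301)
cross product → J_v[:, 1] = (-1.4821,-5.4330,0.0000)
J_ω[:, 1] = z_1
entry J[1][1] = -5.4330

-5.433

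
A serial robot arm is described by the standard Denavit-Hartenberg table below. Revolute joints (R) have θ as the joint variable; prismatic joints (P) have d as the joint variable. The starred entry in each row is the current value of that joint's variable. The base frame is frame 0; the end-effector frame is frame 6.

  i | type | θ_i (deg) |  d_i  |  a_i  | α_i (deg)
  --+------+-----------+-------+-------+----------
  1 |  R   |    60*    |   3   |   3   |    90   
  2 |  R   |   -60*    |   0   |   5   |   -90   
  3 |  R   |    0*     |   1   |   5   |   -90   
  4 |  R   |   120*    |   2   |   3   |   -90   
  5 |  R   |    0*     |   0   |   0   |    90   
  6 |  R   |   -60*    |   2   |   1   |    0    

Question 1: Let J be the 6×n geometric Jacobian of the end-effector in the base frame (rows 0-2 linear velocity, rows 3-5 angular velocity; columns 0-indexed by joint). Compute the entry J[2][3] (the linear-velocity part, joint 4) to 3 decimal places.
3.500

axis z_3 = (-0.8660,0.5000,0.0000); lever o_n−o_3 = (-5.2141,-1.0311,-0.8660)
cross product → J_v[:, 3] = (-0.4330,-0.7500,3.5000)
J_ω[:, 3] = z_3
entry J[2][3] = 3.5000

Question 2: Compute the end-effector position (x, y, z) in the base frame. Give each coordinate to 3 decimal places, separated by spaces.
-0.781 6.647 -6.026

after link 1: o_1 = (1.5000, 2.5981, 3.0000)
after link 2: o_2 = (2.7500, 4.7631, -1.3301)
after link 3: o_3 = (4.4330, 7.6782, -5.1603)
after link 4: o_4 = (1.2010, 6.0801, -5.1603)
after link 5: o_5 = (1.2010, 6.0801, -5.1603)
after link 6: o_6 = (-0.7811, 6.6471, -6.0263)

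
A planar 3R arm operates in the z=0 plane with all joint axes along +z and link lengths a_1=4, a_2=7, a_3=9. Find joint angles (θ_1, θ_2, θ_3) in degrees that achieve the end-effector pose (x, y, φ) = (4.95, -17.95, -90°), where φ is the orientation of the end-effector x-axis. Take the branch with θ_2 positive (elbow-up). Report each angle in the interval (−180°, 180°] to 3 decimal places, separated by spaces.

-89.993 44.990 -44.997

wrist centre = target − a_3·(cos φ, sin φ) = (4.9500, -8.9500)
cos θ_2 = (104.6050−4²−7²)/(2·4·7) = 0.7072; θ_2 = 44.9898° (elbow-up)
β = atan2(-8.9500,4.9500) = -61.0542°; ψ = atan2(4.9489,8.9506) = 28.9385°
θ_1 = β − ψ = -89.9928°
θ_3 = φ − θ_1 − θ_2 = -44.9971° (wrapped to (-180°,180°])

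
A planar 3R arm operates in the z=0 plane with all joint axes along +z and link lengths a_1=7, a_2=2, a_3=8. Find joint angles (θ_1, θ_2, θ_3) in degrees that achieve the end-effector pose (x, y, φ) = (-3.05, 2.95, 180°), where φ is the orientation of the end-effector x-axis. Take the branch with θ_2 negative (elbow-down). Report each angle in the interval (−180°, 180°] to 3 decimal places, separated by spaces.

45.003 -134.988 -90.014

wrist centre = target − a_3·(cos φ, sin φ) = (4.9500, 2.9500)
cos θ_2 = (33.2050−7²−2²)/(2·7·2) = -0.7070; θ_2 = -134.9885° (elbow-down)
β = atan2(2.9500,4.9500) = 30.7932°; ψ = atan2(-1.4145,5.5861) = -14.2097°
θ_1 = β − ψ = 45.0029°
θ_3 = φ − θ_1 − θ_2 = -90.0145° (wrapped to (-180°,180°])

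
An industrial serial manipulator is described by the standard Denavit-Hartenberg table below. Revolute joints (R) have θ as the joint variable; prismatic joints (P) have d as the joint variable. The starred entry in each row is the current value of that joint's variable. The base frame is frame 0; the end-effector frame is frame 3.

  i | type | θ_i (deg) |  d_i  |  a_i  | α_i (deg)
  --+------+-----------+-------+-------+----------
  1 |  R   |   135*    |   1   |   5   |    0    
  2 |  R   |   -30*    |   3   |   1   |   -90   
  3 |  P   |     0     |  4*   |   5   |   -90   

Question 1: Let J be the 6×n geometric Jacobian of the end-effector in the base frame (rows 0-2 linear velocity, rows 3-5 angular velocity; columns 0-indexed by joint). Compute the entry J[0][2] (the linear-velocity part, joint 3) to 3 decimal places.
prismatic axis z_2 = (-0.9659,-0.2588,0.0000)
J_v[:, 2] = z_2; J_ω[:, 2] = (0,0,0)
entry J[0][2] = -0.9659

-0.966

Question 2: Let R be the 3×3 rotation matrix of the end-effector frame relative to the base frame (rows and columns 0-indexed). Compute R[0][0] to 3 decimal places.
End-effector x-axis (col 0 of R) = (-0.2588,0.9659,0.0000)
R[0][0] = -0.2588

-0.259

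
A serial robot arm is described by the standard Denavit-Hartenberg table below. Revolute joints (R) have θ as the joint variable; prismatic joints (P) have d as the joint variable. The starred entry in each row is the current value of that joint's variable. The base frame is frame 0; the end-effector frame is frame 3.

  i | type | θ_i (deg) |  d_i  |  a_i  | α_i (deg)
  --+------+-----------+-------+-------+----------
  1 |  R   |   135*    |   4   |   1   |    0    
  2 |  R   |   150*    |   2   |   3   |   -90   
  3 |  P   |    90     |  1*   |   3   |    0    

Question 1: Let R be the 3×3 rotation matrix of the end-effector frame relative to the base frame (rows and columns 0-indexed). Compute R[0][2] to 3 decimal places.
0.966

End-effector z-axis (col 2 of R) = (0.9659,0.2588,0.0000)
R[0][2] = 0.9659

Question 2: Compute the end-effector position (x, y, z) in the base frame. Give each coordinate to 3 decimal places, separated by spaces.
1.035 -1.932 3.000

after link 1: o_1 = (-0.7071, 0.7071, 4.0000)
after link 2: o_2 = (0.0694, -2.1907, 6.0000)
after link 3: o_3 = (1.0353, -1.9319, 3.0000)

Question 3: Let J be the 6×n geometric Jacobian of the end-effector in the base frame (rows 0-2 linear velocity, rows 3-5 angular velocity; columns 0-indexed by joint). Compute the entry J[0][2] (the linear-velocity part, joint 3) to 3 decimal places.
prismatic axis z_2 = (0.9659,0.2588,0.0000)
J_v[:, 2] = z_2; J_ω[:, 2] = (0,0,0)
entry J[0][2] = 0.9659

0.966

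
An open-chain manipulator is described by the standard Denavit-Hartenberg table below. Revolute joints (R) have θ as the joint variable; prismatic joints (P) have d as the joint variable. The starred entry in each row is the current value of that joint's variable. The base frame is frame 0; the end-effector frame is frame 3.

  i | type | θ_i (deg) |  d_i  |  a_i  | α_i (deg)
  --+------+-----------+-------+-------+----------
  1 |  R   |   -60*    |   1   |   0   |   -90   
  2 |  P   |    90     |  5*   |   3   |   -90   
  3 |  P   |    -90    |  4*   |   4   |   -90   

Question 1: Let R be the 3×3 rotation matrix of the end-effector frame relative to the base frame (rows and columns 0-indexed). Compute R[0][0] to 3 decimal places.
0.866

End-effector x-axis (col 0 of R) = (0.8660,0.5000,0.0000)
R[0][0] = 0.8660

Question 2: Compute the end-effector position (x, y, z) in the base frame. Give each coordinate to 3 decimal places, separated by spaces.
5.794 7.964 -2.000

after link 1: o_1 = (0.0000, 0.0000, 1.0000)
after link 2: o_2 = (4.3301, 2.5000, -2.0000)
after link 3: o_3 = (5.7942, 7.9641, -2.0000)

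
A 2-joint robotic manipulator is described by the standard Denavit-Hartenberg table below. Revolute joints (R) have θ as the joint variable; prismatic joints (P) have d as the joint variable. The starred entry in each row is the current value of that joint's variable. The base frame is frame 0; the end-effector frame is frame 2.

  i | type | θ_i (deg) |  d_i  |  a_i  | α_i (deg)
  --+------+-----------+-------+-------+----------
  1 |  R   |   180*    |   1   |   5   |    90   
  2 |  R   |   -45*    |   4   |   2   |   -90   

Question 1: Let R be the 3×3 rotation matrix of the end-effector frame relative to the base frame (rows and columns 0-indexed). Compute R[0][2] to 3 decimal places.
-0.707

End-effector z-axis (col 2 of R) = (-0.7071,0.0000,0.7071)
R[0][2] = -0.7071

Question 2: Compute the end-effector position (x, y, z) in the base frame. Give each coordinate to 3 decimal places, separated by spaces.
after link 1: o_1 = (-5.0000, 0.0000, 1.0000)
after link 2: o_2 = (-6.4142, 4.0000, -0.4142)

-6.414 4.000 -0.414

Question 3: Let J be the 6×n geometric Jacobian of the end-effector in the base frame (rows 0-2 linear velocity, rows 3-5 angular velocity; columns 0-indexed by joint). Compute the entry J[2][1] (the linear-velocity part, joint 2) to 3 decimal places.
1.414

axis z_1 = (0.0000,1.0000,0.0000); lever o_n−o_1 = (-1.4142,4.0000,-1.4142)
cross product → J_v[:, 1] = (-1.4142,0.0000,1.4142)
J_ω[:, 1] = z_1
entry J[2][1] = 1.4142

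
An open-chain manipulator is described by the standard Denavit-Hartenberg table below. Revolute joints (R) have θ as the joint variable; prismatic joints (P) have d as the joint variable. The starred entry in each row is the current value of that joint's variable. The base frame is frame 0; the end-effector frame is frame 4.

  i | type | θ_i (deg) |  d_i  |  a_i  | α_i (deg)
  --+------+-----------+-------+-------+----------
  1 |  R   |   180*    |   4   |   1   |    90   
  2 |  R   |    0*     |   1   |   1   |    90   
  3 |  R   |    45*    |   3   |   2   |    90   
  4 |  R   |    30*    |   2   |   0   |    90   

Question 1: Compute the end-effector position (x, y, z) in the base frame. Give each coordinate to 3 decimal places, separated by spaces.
after link 1: o_1 = (-1.0000, 0.0000, 4.0000)
after link 2: o_2 = (-2.0000, 1.0000, 4.0000)
after link 3: o_3 = (-3.4142, 2.4142, 1.0000)
after link 4: o_4 = (-4.8284, 1.0000, 1.0000)

-4.828 1.000 1.000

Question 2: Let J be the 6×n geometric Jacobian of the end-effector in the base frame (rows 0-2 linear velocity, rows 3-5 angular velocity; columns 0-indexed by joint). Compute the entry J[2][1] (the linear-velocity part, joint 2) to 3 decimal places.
axis z_1 = (0.0000,1.0000,0.0000); lever o_n−o_1 = (-3.8284,1.0000,-3.0000)
cross product → J_v[:, 1] = (-3.0000,0.0000,3.8284)
J_ω[:, 1] = z_1
entry J[2][1] = 3.8284

3.828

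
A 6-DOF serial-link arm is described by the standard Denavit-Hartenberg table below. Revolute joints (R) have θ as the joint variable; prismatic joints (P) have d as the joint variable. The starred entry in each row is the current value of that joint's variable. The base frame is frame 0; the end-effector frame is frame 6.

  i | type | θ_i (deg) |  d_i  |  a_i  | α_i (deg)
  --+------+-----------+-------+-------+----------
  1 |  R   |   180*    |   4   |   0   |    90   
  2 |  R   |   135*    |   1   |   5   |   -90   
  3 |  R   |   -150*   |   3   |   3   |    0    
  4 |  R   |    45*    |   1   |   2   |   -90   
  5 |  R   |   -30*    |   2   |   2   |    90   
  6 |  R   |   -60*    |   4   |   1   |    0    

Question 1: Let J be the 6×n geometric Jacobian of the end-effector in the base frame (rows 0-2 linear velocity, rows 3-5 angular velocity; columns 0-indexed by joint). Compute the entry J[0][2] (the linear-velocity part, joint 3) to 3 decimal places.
2.747

axis z_2 = (0.7071,0.0000,-0.7071); lever o_n−o_2 = (4.7030,3.8848,-7.6206)
cross product → J_v[:, 2] = (2.7470,2.0631,2.7470)
J_ω[:, 2] = z_2
entry J[0][2] = 2.7470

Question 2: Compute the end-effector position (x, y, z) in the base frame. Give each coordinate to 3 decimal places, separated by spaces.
after link 1: o_1 = (0.0000, 0.0000, 4.0000)
after link 2: o_2 = (3.5355, 1.0000, 7.5355)
after link 3: o_3 = (3.8197, 2.5000, 3.5771)
after link 4: o_4 = (4.1608, 4.4319, 2.5040)
after link 5: o_5 = (5.9170, 6.6225, 2.8459)
after link 6: o_6 = (8.2385, 4.8848, -0.0851)

8.239 4.885 -0.085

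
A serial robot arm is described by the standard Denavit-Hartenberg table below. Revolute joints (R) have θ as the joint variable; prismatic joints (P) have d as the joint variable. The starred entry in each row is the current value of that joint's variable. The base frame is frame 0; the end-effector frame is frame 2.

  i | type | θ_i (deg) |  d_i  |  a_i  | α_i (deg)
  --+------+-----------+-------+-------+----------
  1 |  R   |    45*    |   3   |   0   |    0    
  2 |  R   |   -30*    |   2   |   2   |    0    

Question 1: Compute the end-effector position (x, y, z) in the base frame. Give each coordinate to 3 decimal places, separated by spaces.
1.932 0.518 5.000

after link 1: o_1 = (0.0000, 0.0000, 3.0000)
after link 2: o_2 = (1.9319, 0.5176, 5.0000)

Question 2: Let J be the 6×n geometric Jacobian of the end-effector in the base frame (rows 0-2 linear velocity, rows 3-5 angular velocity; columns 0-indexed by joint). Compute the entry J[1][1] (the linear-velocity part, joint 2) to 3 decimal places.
axis z_1 = (0.0000,0.0000,1.0000); lever o_n−o_1 = (1.9319,0.5176,2.0000)
cross product → J_v[:, 1] = (-0.5176,1.9319,0.0000)
J_ω[:, 1] = z_1
entry J[1][1] = 1.9319

1.932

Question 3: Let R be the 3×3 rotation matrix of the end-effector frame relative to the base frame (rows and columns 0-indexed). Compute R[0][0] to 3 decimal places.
End-effector x-axis (col 0 of R) = (0.9659,0.2588,0.0000)
R[0][0] = 0.9659

0.966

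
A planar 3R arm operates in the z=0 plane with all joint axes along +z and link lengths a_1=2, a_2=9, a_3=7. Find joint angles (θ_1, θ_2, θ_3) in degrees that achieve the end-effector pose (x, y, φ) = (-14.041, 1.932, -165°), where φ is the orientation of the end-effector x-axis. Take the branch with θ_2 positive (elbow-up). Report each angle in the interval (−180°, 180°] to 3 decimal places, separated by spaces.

wrist centre = target − a_3·(cos φ, sin φ) = (-7.2795, 3.7437)
cos θ_2 = (67.0069−2²−9²)/(2·2·9) = -0.4998; θ_2 = 119.9872° (elbow-up)
β = atan2(3.7437,-7.2795) = 152.7840°; ψ = atan2(7.7952,-2.4983) = 107.7699°
θ_1 = β − ψ = 45.0141°
θ_3 = φ − θ_1 − θ_2 = 29.9987° (wrapped to (-180°,180°])

45.014 119.987 29.999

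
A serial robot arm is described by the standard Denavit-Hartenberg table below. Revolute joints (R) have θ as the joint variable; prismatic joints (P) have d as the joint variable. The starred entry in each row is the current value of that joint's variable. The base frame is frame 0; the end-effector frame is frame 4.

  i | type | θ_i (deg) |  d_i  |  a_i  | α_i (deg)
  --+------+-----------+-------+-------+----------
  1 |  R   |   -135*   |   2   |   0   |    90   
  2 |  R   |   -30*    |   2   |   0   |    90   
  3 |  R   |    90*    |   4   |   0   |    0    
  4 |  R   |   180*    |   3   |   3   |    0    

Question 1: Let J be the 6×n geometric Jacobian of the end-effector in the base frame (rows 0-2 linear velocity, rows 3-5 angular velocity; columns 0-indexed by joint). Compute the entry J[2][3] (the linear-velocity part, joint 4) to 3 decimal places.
-1.500

axis z_3 = (0.3536,0.3536,-0.8660); lever o_n−o_3 = (3.1820,-1.0607,-2.5981)
cross product → J_v[:, 3] = (-1.8371,-1.8371,-1.5000)
J_ω[:, 3] = z_3
entry J[2][3] = -1.5000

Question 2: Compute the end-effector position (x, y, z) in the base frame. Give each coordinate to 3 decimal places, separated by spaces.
after link 1: o_1 = (0.0000, 0.0000, 2.0000)
after link 2: o_2 = (-1.4142, 1.4142, 2.0000)
after link 3: o_3 = (-0.0000, 2.8284, -1.4641)
after link 4: o_4 = (3.1820, 1.7678, -4.0622)

3.182 1.768 -4.062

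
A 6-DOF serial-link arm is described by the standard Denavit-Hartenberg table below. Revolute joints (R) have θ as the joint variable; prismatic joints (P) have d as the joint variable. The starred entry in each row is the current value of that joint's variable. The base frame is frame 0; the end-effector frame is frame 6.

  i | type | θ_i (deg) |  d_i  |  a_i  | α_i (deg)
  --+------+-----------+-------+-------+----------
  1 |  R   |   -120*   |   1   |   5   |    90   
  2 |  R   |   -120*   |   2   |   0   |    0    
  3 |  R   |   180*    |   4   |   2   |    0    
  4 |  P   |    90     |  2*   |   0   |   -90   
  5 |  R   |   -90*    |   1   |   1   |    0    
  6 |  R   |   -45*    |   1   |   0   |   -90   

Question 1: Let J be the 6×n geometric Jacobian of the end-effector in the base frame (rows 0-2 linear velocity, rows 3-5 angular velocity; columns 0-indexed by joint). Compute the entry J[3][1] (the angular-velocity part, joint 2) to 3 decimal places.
axis z_1 = (-0.8660,0.5000,0.0000); lever o_n−o_1 = (-7.7942,4.5000,0.0000)
cross product → J_v[:, 1] = (0.0000,0.0000,-0.0000)
J_ω[:, 1] = z_1
entry J[3][1] = -0.8660

-0.866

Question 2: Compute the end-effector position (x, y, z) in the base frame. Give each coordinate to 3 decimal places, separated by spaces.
after link 1: o_1 = (-2.5000, -4.3301, 1.0000)
after link 2: o_2 = (-4.2321, -3.3301, 1.0000)
after link 3: o_3 = (-8.1962, -2.1962, 2.7321)
after link 4: o_4 = (-9.9282, -1.1962, 2.7321)
after link 5: o_5 = (-10.5442, -0.2631, 1.8660)
after link 6: o_6 = (-10.2942, 0.1699, 1.0000)

-10.294 0.170 1.000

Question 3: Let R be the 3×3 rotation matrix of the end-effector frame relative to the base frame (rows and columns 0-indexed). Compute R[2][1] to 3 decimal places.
End-effector y-axis (col 1 of R) = (-0.2500,-0.4330,0.8660)
R[2][1] = 0.8660

0.866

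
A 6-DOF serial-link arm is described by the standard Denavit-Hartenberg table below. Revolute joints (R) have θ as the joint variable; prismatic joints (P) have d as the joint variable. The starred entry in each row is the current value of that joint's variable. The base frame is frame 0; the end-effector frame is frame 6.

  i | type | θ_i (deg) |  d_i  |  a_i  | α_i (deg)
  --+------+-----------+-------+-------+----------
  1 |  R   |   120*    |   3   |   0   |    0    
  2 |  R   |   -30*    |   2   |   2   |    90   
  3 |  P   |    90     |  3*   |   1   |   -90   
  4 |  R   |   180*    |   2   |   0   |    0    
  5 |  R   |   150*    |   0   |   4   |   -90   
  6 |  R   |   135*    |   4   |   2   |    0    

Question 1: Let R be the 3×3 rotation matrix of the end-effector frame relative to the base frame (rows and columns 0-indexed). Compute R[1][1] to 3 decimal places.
End-effector y-axis (col 1 of R) = (-0.3536,-0.7071,-0.6124)
R[1][1] = -0.7071

-0.707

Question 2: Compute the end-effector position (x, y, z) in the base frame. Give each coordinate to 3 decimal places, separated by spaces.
0.829 1.414 10.239

after link 1: o_1 = (0.0000, 0.0000, 3.0000)
after link 2: o_2 = (0.0000, 2.0000, 5.0000)
after link 3: o_3 = (3.0000, 2.0000, 6.0000)
after link 4: o_4 = (3.0000, -0.0000, 6.0000)
after link 5: o_5 = (5.0000, -0.0000, 9.4641)
after link 6: o_6 = (0.8288, 1.4142, 10.2394)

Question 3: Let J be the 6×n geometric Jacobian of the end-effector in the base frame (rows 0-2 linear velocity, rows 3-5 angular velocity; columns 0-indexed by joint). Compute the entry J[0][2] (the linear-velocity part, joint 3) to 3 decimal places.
prismatic axis z_2 = (1.0000,-0.0000,0.0000)
J_v[:, 2] = z_2; J_ω[:, 2] = (0,0,0)
entry J[0][2] = 1.0000

1.000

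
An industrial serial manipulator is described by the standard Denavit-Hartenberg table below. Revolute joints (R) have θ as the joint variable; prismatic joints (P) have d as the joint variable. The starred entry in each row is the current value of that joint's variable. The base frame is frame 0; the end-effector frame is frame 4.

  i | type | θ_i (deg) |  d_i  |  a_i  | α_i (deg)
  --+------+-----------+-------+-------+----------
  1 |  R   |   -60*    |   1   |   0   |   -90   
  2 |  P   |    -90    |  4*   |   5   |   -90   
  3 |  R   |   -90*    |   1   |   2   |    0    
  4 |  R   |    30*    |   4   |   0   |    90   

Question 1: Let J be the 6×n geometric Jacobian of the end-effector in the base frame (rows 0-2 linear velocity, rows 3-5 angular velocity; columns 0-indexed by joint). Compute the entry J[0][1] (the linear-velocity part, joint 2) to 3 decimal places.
prismatic axis z_1 = (0.8660,0.5000,0.0000)
J_v[:, 1] = z_1; J_ω[:, 1] = (0,0,0)
entry J[0][1] = 0.8660

0.866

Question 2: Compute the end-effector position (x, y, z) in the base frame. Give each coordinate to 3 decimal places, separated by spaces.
after link 1: o_1 = (0.0000, 0.0000, 1.0000)
after link 2: o_2 = (3.4641, 2.0000, 6.0000)
after link 3: o_3 = (5.6962, 2.1340, 6.0000)
after link 4: o_4 = (7.6962, -1.3301, 6.0000)

7.696 -1.330 6.000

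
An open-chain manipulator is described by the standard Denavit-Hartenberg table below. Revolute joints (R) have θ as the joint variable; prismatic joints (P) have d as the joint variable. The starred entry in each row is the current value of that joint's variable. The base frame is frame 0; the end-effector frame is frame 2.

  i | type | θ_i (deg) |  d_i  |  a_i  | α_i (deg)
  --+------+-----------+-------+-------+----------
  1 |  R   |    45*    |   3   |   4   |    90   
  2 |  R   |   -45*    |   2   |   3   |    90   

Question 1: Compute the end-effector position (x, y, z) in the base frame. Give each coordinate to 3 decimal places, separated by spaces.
5.743 2.914 0.879

after link 1: o_1 = (2.8284, 2.8284, 3.0000)
after link 2: o_2 = (5.7426, 2.9142, 0.8787)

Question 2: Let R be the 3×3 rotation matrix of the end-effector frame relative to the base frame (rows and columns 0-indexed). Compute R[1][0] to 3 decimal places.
0.500

End-effector x-axis (col 0 of R) = (0.5000,0.5000,-0.7071)
R[1][0] = 0.5000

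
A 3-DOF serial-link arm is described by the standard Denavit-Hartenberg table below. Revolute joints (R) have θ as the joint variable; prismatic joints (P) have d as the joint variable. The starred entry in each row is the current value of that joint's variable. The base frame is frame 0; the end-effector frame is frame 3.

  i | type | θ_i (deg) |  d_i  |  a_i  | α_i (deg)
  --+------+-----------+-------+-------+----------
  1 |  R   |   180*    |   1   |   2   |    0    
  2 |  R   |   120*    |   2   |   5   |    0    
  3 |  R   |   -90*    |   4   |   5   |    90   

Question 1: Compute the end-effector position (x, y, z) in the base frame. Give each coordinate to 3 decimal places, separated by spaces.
after link 1: o_1 = (-2.0000, 0.0000, 1.0000)
after link 2: o_2 = (0.5000, -4.3301, 3.0000)
after link 3: o_3 = (-3.8301, -6.8301, 7.0000)

-3.830 -6.830 7.000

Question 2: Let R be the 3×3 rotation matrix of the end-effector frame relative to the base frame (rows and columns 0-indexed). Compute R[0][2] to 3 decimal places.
-0.500

End-effector z-axis (col 2 of R) = (-0.5000,0.8660,0.0000)
R[0][2] = -0.5000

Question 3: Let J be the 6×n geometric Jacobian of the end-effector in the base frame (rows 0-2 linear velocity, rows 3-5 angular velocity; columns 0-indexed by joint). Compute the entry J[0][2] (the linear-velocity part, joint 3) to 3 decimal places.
axis z_2 = (0.0000,0.0000,1.0000); lever o_n−o_2 = (-4.3301,-2.5000,4.0000)
cross product → J_v[:, 2] = (2.5000,-4.3301,0.0000)
J_ω[:, 2] = z_2
entry J[0][2] = 2.5000

2.500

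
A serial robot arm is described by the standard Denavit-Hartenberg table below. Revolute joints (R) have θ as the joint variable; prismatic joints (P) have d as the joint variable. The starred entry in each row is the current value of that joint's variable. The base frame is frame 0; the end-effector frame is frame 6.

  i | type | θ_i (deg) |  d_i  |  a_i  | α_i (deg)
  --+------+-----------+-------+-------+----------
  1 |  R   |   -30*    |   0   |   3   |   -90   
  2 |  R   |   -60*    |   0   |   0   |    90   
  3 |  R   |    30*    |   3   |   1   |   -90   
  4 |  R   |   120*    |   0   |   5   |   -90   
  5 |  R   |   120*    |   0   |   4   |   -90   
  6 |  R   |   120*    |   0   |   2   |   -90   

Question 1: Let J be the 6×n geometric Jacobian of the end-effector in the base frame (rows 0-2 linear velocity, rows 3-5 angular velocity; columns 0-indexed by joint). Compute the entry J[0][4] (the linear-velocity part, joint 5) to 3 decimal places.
axis z_4 = (-0.9163,0.0290,-0.3995); lever o_n−o_4 = (0.5190,-1.5987,3.0290)
cross product → J_v[:, 4] = (-0.5508,2.5680,1.4498)
J_ω[:, 4] = z_4
entry J[0][4] = -0.5508

-0.551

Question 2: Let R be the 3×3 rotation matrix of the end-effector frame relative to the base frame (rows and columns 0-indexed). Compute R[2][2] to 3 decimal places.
-0.874

End-effector z-axis (col 2 of R) = (-0.1498,0.4615,-0.8744)
R[2][2] = -0.8744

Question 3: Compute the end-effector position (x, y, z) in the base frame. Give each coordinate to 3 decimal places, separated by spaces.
3.177 -3.999 1.239

after link 1: o_1 = (2.5981, -1.5000, 0.0000)
after link 2: o_2 = (2.5981, -1.5000, 0.0000)
after link 3: o_3 = (0.9731, 0.0155, 2.2500)
after link 4: o_4 = (2.6582, -2.4007, -1.7901)
after link 5: o_5 = (1.2341, -4.4653, 1.3260)
after link 6: o_6 = (3.1772, -3.9994, 1.2389)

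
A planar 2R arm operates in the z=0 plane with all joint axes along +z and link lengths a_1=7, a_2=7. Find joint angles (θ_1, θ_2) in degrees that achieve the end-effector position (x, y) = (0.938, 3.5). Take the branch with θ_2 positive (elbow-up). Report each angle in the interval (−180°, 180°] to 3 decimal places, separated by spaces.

-0.003 150.000

cos θ_2 = (13.1298−7²−7²)/(2·7·7) = -0.8660; θ_2 = 149.9996° (elbow-up)
β = atan2(3.5000,0.9380) = 74.9973°; ψ = atan2(3.5000,0.9378) = 74.9998°
θ_1 = β − ψ = -0.0025°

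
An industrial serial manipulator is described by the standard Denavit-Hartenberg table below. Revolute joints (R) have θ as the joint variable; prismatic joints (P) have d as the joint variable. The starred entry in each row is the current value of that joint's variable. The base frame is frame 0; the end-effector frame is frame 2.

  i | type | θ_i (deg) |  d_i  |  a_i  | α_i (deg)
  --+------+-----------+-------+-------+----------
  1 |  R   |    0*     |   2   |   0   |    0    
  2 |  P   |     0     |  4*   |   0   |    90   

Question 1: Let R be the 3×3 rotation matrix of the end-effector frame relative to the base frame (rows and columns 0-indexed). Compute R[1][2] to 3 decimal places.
-1.000

End-effector z-axis (col 2 of R) = (0.0000,-1.0000,0.0000)
R[1][2] = -1.0000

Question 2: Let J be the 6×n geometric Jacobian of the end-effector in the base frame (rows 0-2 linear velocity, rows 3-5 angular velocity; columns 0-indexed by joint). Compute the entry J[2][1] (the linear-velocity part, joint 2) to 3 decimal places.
1.000

prismatic axis z_1 = (0.0000,0.0000,1.0000)
J_v[:, 1] = z_1; J_ω[:, 1] = (0,0,0)
entry J[2][1] = 1.0000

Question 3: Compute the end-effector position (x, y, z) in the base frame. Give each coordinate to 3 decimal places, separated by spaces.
0.000 0.000 6.000

after link 1: o_1 = (0.0000, 0.0000, 2.0000)
after link 2: o_2 = (0.0000, 0.0000, 6.0000)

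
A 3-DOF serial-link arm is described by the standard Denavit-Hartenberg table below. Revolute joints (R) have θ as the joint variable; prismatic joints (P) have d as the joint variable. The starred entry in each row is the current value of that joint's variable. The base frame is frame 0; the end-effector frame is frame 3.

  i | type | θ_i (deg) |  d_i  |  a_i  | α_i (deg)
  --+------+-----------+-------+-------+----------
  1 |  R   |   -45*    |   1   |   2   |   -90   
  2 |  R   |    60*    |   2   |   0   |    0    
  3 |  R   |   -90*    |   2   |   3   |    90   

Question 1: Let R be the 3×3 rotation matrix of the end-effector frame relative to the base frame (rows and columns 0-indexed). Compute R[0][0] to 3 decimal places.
End-effector x-axis (col 0 of R) = (0.6124,-0.6124,0.5000)
R[0][0] = 0.6124

0.612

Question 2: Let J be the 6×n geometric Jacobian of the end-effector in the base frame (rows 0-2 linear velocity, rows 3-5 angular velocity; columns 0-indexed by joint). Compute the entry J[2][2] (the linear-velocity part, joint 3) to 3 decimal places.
-2.598

axis z_2 = (0.7071,0.7071,0.0000); lever o_n−o_2 = (3.2513,-0.4229,1.5000)
cross product → J_v[:, 2] = (1.0607,-1.0607,-2.5981)
J_ω[:, 2] = z_2
entry J[2][2] = -2.5981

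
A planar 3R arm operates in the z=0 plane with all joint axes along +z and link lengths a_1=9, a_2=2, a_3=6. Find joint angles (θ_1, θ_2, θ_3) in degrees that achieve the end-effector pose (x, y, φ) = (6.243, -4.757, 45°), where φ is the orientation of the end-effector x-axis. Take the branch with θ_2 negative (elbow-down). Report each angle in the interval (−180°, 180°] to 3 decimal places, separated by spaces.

wrist centre = target − a_3·(cos φ, sin φ) = (2.0004, -8.9996)
cos θ_2 = (84.9950−9²−2²)/(2·9·2) = -0.0001; θ_2 = -90.0080° (elbow-down)
β = atan2(-8.9996,2.0004) = -77.4685°; ψ = atan2(-2.0000,8.9997) = -12.5292°
θ_1 = β − ψ = -64.9393°
θ_3 = φ − θ_1 − θ_2 = -160.0527° (wrapped to (-180°,180°])

-64.939 -90.008 -160.053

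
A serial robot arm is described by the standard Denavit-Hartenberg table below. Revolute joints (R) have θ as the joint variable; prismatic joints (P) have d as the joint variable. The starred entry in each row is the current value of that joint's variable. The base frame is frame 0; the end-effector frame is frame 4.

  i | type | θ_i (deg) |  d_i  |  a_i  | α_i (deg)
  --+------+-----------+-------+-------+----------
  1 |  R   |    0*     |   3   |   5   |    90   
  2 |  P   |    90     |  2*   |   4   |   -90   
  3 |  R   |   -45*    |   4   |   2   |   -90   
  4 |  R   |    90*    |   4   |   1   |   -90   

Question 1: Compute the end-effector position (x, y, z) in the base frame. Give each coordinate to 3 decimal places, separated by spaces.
after link 1: o_1 = (5.0000, 0.0000, 3.0000)
after link 2: o_2 = (5.0000, -2.0000, 7.0000)
after link 3: o_3 = (1.0000, -3.4142, 8.4142)
after link 4: o_4 = (2.0000, -0.5858, 11.2426)

2.000 -0.586 11.243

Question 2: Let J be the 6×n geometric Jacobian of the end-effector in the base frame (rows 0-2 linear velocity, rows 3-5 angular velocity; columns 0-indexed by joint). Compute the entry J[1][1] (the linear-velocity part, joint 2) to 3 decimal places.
-1.000

prismatic axis z_1 = (0.0000,-1.0000,0.0000)
J_v[:, 1] = z_1; J_ω[:, 1] = (0,0,0)
entry J[1][1] = -1.0000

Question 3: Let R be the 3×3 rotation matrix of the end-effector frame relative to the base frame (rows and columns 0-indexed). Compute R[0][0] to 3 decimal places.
1.000

End-effector x-axis (col 0 of R) = (1.0000,0.0000,0.0000)
R[0][0] = 1.0000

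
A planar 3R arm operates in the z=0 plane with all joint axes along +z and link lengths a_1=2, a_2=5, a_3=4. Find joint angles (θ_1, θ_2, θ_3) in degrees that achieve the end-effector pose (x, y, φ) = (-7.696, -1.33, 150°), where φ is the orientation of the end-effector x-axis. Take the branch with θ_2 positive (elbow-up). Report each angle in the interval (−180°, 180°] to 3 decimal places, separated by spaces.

149.995 90.006 -90.001

wrist centre = target − a_3·(cos φ, sin φ) = (-4.2319, -3.3300)
cos θ_2 = (28.9979−2²−5²)/(2·2·5) = -0.0001; θ_2 = 90.0061° (elbow-up)
β = atan2(-3.3300,-4.2319) = -141.8015°; ψ = atan2(5.0000,1.9995) = 68.2039°
θ_1 = β − ψ = -210.0053°
θ_3 = φ − θ_1 − θ_2 = -90.0008° (wrapped to (-180°,180°])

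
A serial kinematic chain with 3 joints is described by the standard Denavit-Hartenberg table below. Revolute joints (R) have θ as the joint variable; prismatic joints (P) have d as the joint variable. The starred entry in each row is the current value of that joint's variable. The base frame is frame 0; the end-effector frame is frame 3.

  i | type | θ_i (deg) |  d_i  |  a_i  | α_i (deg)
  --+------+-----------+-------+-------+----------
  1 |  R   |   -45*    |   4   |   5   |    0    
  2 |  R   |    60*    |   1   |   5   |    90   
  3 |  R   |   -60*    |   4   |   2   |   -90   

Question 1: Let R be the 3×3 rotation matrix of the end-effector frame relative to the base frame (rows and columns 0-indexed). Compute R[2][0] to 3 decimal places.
-0.866

End-effector x-axis (col 0 of R) = (0.4830,0.1294,-0.8660)
R[2][0] = -0.8660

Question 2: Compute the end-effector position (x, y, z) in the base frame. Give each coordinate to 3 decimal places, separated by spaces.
10.366 -5.846 3.268

after link 1: o_1 = (3.5355, -3.5355, 4.0000)
after link 2: o_2 = (8.3652, -2.2414, 5.0000)
after link 3: o_3 = (10.3664, -5.8463, 3.2679)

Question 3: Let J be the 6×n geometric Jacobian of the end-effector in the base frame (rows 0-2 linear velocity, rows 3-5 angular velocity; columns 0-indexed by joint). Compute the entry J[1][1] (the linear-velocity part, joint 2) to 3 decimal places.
axis z_1 = (0.0000,0.0000,1.0000); lever o_n−o_1 = (6.8308,-2.3108,-0.7321)
cross product → J_v[:, 1] = (2.3108,6.8308,-0.0000)
J_ω[:, 1] = z_1
entry J[1][1] = 6.8308

6.831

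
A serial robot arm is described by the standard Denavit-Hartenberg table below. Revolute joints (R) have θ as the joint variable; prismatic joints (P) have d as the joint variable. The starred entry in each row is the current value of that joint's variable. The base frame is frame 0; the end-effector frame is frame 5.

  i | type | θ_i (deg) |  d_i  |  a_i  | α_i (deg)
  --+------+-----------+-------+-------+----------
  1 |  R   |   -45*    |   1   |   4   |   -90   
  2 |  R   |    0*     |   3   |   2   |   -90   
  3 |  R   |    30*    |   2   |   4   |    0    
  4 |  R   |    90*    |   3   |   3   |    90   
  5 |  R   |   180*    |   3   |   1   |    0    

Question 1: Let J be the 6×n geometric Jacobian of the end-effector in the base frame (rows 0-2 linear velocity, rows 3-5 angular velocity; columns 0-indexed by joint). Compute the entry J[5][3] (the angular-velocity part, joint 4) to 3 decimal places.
axis z_3 = (0.0000,0.0000,-1.0000); lever o_n−o_3 = (-1.1554,-3.4154,-3.0000)
cross product → J_v[:, 3] = (-3.4154,1.1554,-0.0000)
J_ω[:, 3] = z_3
entry J[5][3] = -1.0000

-1.000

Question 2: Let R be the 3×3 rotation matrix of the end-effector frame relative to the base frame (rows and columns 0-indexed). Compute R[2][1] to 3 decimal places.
End-effector y-axis (col 1 of R) = (0.0000,-0.0000,1.0000)
R[2][1] = 1.0000

1.000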